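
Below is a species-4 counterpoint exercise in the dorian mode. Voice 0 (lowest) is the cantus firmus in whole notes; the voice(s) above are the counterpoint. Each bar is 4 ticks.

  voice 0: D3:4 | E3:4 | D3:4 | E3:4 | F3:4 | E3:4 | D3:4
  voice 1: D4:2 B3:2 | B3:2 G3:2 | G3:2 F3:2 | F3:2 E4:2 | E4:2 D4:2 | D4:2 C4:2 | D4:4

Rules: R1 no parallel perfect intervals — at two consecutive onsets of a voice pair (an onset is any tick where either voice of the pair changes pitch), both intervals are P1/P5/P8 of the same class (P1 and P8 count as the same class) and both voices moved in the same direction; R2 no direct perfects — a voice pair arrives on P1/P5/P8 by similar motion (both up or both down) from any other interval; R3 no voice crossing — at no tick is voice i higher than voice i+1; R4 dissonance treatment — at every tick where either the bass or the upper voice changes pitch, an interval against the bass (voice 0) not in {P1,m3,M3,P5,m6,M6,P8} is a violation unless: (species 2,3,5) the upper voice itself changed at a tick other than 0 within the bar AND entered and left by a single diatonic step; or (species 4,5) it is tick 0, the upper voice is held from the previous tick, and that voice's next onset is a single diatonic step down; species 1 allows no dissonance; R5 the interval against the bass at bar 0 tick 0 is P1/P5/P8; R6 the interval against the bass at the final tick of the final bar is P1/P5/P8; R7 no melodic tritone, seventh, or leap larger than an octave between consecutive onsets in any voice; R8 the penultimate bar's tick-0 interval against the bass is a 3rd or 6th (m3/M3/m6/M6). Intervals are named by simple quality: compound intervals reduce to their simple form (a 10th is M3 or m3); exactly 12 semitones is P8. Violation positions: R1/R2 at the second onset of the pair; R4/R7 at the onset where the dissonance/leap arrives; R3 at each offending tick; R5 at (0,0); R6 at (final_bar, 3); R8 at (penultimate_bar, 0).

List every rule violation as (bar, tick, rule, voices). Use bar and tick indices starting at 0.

(3, 0, R4, (0, 1))
(3, 2, R7, (1,))
(5, 0, R8, (0, 1))

bar 0: v0=D3 v1=D4 downbeat P8
bar 1: v0=E3 v1=B3 downbeat P5
bar 2: v0=D3 v1=G3 downbeat P4
bar 3: v0=E3 v1=F3 downbeat m2
bar 4: v0=F3 v1=E4 downbeat M7
bar 5: v0=E3 v1=D4 downbeat m7
bar 6: v0=D3 v1=D4 downbeat P8
  -> R4 @ bar 3 tick 0 v(0, 1): E3/F3 m2 untreated
  -> R7 @ bar 3 tick 2 v(1,): F3->E4 leap 11st
  -> R8 @ bar 5 tick 0 v(0, 1): penult m7 not 3rd/6th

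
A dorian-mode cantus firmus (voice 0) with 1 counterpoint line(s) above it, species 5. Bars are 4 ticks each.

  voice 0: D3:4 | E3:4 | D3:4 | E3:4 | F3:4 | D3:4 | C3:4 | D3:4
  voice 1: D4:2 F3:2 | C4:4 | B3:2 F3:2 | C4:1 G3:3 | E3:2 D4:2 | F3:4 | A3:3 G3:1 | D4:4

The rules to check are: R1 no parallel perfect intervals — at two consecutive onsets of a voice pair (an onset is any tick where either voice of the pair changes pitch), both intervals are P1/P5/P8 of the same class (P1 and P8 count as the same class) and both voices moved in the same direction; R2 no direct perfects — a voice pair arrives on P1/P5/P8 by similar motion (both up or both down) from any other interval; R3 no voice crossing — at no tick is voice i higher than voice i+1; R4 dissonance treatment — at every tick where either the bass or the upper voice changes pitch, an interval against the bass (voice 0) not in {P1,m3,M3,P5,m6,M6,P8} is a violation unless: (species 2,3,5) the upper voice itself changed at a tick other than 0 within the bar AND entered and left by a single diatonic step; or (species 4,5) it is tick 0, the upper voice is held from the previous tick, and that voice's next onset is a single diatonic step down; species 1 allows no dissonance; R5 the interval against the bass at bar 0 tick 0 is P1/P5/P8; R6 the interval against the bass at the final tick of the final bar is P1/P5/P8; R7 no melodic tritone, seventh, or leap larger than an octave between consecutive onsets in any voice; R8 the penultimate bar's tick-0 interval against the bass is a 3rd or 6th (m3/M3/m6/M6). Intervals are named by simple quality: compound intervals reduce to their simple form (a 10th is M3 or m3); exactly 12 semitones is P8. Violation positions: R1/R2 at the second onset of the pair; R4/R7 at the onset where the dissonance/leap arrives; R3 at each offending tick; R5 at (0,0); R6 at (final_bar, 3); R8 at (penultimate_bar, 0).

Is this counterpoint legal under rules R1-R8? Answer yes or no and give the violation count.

bar 0: v0=D3 v1=D4 (P8)
bar 1: v0=E3 v1=C4 (m6)
bar 2: v0=D3 v1=B3 (M6)
bar 3: v0=E3 v1=C4 (m6)
bar 4: v0=F3 v1=E3 (m2)
bar 5: v0=D3 v1=F3 (m3)
bar 6: v0=C3 v1=A3 (M6)
bar 7: v0=D3 v1=D4 (P8)
  R7 @ bar2.2: B3->F3 leap 6st
  R3 @ bar4.0: F3 above E3
  R4 @ bar4.0: F3/E3 m2 untreated
  R3 @ bar4.1: F3 above E3
  R7 @ bar4.2: E3->D4 leap 10st
  R2 @ bar7.0: C3/G3 P5 -> D3/D4 P8 similar

No (6 violations)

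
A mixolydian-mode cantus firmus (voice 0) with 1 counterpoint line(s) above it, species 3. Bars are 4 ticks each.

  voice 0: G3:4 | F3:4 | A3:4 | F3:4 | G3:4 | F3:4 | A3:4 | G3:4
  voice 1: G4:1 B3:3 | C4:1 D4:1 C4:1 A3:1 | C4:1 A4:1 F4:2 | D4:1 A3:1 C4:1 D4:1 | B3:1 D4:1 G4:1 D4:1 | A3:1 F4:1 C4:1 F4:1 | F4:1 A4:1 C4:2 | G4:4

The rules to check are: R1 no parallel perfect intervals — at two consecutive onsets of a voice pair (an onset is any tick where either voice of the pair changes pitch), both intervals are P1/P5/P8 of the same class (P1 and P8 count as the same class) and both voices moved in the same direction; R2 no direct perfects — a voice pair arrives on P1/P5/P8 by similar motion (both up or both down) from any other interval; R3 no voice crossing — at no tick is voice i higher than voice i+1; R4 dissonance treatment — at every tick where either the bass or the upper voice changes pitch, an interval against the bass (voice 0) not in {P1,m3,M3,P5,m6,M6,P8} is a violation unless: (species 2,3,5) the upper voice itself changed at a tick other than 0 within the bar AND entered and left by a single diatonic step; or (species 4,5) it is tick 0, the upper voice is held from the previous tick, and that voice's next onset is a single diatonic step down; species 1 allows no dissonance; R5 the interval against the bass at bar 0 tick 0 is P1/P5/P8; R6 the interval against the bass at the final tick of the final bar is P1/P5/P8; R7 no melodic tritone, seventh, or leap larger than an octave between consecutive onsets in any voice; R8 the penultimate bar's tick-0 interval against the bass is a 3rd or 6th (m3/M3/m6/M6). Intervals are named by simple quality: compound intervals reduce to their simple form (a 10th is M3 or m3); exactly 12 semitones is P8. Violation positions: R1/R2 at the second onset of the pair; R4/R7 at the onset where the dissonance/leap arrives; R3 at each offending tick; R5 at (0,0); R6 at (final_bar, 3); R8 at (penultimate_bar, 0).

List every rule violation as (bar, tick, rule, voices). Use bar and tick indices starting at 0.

No violations across 8 bars (G3..G3 vs G4..G4).

bar 0: v0=G3 v1=G4 downbeat P8
bar 1: v0=F3 v1=C4 downbeat P5
bar 2: v0=A3 v1=C4 downbeat m3
bar 3: v0=F3 v1=D4 downbeat M6
bar 4: v0=G3 v1=B3 downbeat M3
bar 5: v0=F3 v1=A3 downbeat M3
bar 6: v0=A3 v1=F4 downbeat m6
bar 7: v0=G3 v1=G4 downbeat P8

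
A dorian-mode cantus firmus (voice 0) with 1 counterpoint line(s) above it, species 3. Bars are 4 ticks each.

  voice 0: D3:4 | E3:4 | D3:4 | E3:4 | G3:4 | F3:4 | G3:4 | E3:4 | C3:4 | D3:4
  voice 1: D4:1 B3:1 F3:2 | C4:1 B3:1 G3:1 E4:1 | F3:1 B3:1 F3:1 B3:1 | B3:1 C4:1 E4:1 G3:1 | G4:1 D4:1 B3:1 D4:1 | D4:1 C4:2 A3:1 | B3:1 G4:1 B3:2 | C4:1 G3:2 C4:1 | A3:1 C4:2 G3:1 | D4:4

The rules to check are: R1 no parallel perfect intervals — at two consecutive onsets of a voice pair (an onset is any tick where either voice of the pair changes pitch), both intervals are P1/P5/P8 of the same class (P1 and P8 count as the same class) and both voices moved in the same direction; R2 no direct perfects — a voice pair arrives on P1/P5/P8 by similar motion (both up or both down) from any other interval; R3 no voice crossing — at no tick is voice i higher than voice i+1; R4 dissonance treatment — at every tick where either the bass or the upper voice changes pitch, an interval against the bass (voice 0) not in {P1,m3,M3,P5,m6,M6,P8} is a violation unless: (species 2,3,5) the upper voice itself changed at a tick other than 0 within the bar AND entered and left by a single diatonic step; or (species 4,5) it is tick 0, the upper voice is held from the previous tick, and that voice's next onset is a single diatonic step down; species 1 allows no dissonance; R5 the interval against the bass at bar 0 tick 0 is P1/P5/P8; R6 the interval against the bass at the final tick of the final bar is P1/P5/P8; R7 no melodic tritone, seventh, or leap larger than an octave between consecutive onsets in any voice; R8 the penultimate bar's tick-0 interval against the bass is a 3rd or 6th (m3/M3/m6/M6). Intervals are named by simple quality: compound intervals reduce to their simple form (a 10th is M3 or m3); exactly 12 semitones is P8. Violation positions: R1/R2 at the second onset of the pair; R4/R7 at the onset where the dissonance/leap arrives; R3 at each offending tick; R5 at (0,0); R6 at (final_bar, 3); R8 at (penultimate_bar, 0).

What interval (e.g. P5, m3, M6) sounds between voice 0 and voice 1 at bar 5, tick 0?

M6

voice 0=F3 voice 1=D4 -> M6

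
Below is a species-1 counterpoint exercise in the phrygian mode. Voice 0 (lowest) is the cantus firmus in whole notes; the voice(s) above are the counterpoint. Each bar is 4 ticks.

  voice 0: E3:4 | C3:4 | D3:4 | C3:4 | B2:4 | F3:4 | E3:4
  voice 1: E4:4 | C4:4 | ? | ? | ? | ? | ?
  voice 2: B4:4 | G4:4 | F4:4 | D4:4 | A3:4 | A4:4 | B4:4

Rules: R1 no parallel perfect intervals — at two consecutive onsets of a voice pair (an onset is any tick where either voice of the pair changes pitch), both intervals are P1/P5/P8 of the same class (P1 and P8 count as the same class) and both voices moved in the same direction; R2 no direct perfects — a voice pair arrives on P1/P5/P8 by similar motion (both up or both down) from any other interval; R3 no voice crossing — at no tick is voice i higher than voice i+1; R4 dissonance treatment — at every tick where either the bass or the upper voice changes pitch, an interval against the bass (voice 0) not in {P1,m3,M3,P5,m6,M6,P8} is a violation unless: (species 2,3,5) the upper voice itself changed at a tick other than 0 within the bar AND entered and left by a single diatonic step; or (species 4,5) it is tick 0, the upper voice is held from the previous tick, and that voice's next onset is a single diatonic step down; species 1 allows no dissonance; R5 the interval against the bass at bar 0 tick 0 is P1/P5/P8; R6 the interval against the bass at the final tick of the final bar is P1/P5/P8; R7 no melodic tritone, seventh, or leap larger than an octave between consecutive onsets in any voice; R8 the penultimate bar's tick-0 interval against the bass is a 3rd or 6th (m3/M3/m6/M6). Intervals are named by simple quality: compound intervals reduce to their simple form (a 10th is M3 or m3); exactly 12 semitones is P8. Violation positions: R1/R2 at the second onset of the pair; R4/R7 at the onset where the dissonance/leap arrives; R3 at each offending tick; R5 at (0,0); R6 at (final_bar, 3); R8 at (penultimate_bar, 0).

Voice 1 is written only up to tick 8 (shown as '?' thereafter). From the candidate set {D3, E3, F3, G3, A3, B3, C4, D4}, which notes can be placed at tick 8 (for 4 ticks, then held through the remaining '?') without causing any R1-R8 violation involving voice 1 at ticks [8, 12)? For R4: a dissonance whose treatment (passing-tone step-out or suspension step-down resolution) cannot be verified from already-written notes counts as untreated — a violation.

D3: violates R7
E3: violates R4
F3: violates R2
G3: violates R4
A3: legal
B3: legal
C4: violates R4
D4: violates R1

{A3, B3}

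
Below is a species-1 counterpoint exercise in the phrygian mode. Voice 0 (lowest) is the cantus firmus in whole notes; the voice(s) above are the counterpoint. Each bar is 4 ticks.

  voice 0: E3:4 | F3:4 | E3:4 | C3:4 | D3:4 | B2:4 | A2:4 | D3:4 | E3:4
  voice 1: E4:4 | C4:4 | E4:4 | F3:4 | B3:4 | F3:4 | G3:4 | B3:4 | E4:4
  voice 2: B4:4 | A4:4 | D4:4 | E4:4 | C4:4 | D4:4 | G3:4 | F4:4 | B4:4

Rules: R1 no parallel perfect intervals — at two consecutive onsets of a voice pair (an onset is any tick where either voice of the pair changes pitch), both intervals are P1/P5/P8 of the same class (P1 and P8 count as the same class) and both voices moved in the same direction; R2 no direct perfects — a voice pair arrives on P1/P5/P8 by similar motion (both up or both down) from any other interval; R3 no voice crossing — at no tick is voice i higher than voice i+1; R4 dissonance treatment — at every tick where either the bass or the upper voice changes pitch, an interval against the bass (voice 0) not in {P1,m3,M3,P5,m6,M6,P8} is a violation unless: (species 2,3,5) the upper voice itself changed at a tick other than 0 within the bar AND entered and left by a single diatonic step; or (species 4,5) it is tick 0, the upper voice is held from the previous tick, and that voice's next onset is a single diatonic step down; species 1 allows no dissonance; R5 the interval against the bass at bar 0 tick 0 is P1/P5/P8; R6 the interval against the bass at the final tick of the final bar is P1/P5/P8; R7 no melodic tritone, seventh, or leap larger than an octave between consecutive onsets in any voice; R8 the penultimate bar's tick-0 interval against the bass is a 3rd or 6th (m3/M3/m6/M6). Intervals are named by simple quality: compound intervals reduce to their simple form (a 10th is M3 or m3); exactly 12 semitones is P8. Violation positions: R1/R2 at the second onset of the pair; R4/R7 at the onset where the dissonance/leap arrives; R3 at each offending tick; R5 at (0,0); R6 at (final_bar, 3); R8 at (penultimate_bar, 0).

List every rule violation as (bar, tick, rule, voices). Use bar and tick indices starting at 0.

bar 0: v0=E3 v1=E4 v2=B4 downbeat P5
bar 1: v0=F3 v1=C4 v2=A4 downbeat M3
bar 2: v0=E3 v1=E4 v2=D4 downbeat m7
bar 3: v0=C3 v1=F3 v2=E4 downbeat M3
bar 4: v0=D3 v1=B3 v2=C4 downbeat m7
bar 5: v0=B2 v1=F3 v2=D4 downbeat m3
bar 6: v0=A2 v1=G3 v2=G3 downbeat m7
bar 7: v0=D3 v1=B3 v2=F4 downbeat m3
bar 8: v0=E3 v1=E4 v2=B4 downbeat P5
  -> R3 @ bar 2 tick 0 v(1, 2): E4 above D4
  -> R4 @ bar 2 tick 0 v(0, 2): E3/D4 m7 untreated
  -> R3 @ bar 2 tick 1 v(1, 2): E4 above D4
  -> R3 @ bar 2 tick 2 v(1, 2): E4 above D4
  -> R3 @ bar 2 tick 3 v(1, 2): E4 above D4
  -> R4 @ bar 3 tick 0 v(0, 1): C3/F3 P4 untreated
  -> R7 @ bar 3 tick 0 v(1,): E4->F3 leap 11st
  -> R4 @ bar 4 tick 0 v(0, 2): D3/C4 m7 untreated
  -> R7 @ bar 4 tick 0 v(1,): F3->B3 leap 6st
  -> R4 @ bar 5 tick 0 v(0, 1): B2/F3 TT untreated
  -> R7 @ bar 5 tick 0 v(1,): B3->F3 leap 6st
  -> R4 @ bar 6 tick 0 v(0, 1): A2/G3 m7 untreated
  -> R4 @ bar 6 tick 0 v(0, 2): A2/G3 m7 untreated
  -> R7 @ bar 7 tick 0 v(2,): G3->F4 leap 10st
  -> R2 @ bar 8 tick 0 v(0, 1): D3/B3 M6 -> E3/E4 P8 similar
  -> R2 @ bar 8 tick 0 v(0, 2): D3/F4 m3 -> E3/B4 P5 similar
  -> R2 @ bar 8 tick 0 v(1, 2): B3/F4 TT -> E4/B4 P5 similar
  -> R7 @ bar 8 tick 0 v(2,): F4->B4 leap 6st

(2, 0, R3, (1, 2))
(2, 0, R4, (0, 2))
(2, 1, R3, (1, 2))
(2, 2, R3, (1, 2))
(2, 3, R3, (1, 2))
(3, 0, R4, (0, 1))
(3, 0, R7, (1,))
(4, 0, R4, (0, 2))
(4, 0, R7, (1,))
(5, 0, R4, (0, 1))
(5, 0, R7, (1,))
(6, 0, R4, (0, 1))
(6, 0, R4, (0, 2))
(7, 0, R7, (2,))
(8, 0, R2, (0, 1))
(8, 0, R2, (0, 2))
(8, 0, R2, (1, 2))
(8, 0, R7, (2,))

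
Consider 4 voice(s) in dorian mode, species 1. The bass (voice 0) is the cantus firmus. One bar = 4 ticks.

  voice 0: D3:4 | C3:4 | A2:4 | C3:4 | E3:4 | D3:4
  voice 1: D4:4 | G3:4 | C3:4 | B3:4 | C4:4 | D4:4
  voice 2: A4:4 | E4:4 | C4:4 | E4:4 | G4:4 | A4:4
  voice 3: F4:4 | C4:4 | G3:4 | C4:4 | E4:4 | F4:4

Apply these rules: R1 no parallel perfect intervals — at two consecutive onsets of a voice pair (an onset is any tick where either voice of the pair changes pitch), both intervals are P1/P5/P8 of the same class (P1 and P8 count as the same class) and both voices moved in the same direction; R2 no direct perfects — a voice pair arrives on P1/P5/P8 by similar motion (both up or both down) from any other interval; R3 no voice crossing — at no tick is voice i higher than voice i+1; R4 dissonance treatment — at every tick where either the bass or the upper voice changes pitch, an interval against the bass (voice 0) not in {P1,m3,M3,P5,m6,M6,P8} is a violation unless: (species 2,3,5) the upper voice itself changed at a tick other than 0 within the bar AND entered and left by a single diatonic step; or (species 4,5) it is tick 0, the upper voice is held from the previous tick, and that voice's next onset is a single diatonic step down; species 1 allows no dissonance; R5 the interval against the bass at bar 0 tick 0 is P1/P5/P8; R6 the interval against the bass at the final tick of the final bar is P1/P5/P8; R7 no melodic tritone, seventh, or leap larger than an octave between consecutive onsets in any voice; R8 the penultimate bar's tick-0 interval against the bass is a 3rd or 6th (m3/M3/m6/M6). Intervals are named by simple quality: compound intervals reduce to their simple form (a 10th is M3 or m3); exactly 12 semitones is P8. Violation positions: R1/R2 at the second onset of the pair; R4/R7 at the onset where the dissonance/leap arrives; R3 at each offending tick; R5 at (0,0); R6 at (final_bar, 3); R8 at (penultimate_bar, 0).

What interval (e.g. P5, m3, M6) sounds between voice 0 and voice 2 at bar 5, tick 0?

P5

voice 0=D3 voice 2=A4 -> P5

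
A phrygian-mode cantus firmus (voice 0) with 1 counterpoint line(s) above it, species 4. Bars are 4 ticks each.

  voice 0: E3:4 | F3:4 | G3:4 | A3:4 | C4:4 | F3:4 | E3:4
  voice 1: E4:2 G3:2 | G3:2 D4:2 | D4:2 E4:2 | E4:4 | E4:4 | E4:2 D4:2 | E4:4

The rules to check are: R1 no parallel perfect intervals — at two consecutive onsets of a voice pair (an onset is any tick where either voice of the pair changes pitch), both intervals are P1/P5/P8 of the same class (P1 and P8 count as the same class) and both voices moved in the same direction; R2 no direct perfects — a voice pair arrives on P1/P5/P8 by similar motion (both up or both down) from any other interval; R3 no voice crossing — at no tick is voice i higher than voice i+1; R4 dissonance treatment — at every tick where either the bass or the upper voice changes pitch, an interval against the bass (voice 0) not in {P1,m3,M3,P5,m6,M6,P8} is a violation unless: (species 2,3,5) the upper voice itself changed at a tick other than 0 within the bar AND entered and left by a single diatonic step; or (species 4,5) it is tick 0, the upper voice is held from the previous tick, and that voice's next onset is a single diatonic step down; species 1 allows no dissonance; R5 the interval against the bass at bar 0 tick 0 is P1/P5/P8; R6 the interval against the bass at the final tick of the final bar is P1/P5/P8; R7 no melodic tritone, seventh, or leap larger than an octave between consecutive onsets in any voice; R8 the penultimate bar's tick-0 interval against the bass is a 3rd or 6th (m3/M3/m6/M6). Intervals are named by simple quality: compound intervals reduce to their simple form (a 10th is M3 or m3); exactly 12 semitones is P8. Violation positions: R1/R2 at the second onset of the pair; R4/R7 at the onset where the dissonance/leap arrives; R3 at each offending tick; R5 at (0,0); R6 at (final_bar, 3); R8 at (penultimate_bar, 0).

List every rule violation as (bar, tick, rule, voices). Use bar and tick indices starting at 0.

bar 0: v0=E3 v1=E4 downbeat P8
bar 1: v0=F3 v1=G3 downbeat M2
bar 2: v0=G3 v1=D4 downbeat P5
bar 3: v0=A3 v1=E4 downbeat P5
bar 4: v0=C4 v1=E4 downbeat M3
bar 5: v0=F3 v1=E4 downbeat M7
bar 6: v0=E3 v1=E4 downbeat P8
  -> R4 @ bar 1 tick 0 v(0, 1): F3/G3 M2 untreated
  -> R8 @ bar 5 tick 0 v(0, 1): penult M7 not 3rd/6th

(1, 0, R4, (0, 1))
(5, 0, R8, (0, 1))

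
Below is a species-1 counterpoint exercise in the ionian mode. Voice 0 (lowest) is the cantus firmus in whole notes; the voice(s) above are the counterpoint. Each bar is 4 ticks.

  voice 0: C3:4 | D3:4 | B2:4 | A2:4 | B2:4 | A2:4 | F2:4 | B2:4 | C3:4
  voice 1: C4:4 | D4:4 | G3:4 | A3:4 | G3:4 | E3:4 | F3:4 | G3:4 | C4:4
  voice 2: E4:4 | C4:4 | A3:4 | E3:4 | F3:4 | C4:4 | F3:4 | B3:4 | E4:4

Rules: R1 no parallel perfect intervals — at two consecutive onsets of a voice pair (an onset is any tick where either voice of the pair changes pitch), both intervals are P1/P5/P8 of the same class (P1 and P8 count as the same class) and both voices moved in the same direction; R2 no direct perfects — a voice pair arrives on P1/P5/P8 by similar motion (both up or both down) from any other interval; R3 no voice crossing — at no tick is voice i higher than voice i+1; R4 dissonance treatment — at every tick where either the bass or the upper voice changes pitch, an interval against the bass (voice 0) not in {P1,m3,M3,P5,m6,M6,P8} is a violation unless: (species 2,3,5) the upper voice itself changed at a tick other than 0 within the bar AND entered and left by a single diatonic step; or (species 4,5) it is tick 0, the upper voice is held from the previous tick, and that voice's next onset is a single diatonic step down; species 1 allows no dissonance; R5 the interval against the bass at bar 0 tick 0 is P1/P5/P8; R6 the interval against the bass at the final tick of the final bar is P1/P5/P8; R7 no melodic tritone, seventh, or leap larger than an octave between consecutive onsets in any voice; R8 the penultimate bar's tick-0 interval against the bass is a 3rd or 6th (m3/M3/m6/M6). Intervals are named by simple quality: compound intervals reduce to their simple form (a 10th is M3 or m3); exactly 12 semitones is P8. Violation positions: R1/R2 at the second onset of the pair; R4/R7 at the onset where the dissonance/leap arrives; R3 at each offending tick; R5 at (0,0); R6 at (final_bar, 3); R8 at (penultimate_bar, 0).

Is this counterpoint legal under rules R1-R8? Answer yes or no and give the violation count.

No (26 violations)

bar 0: v0=C3 v1=C4 v2=E4 (M3)
bar 1: v0=D3 v1=D4 v2=C4 (m7)
bar 2: v0=B2 v1=G3 v2=A3 (m7)
bar 3: v0=A2 v1=A3 v2=E3 (P5)
bar 4: v0=B2 v1=G3 v2=F3 (TT)
bar 5: v0=A2 v1=E3 v2=C4 (m3)
bar 6: v0=F2 v1=F3 v2=F3 (P8)
bar 7: v0=B2 v1=G3 v2=B3 (P8)
bar 8: v0=C3 v1=C4 v2=E4 (M3)
  R5 @ bar0.0: opens on M3
  R1 @ bar1.0: C3/C4 P8 -> D3/D4 P8 similar
  R3 @ bar1.0: D4 above C4
  R4 @ bar1.0: D3/C4 m7 untreated
  R3 @ bar1.1: D4 above C4
  R3 @ bar1.2: D4 above C4
  R3 @ bar1.3: D4 above C4
  R4 @ bar2.0: B2/A3 m7 untreated
  R2 @ bar3.0: B2/A3 m7 -> A2/E3 P5 similar
  R3 @ bar3.0: A3 above E3
  R3 @ bar3.1: A3 above E3
  R3 @ bar3.2: A3 above E3
  R3 @ bar3.3: A3 above E3
  R3 @ bar4.0: G3 above F3
  R4 @ bar4.0: B2/F3 TT untreated
  R3 @ bar4.1: G3 above F3
  R3 @ bar4.2: G3 above F3
  R3 @ bar4.3: G3 above F3
  R2 @ bar5.0: B2/G3 m6 -> A2/E3 P5 similar
  R2 @ bar6.0: A2/C4 m3 -> F2/F3 P8 similar
  R1 @ bar7.0: F2/F3 P8 -> B2/B3 P8 similar
  R7 @ bar7.0: F2->B2 leap 6st
  R7 @ bar7.0: F3->B3 leap 6st
  R8 @ bar7.0: penult P8 not 3rd/6th
  R2 @ bar8.0: B2/G3 m6 -> C3/C4 P8 similar
  R6 @ bar8.3: closes on M3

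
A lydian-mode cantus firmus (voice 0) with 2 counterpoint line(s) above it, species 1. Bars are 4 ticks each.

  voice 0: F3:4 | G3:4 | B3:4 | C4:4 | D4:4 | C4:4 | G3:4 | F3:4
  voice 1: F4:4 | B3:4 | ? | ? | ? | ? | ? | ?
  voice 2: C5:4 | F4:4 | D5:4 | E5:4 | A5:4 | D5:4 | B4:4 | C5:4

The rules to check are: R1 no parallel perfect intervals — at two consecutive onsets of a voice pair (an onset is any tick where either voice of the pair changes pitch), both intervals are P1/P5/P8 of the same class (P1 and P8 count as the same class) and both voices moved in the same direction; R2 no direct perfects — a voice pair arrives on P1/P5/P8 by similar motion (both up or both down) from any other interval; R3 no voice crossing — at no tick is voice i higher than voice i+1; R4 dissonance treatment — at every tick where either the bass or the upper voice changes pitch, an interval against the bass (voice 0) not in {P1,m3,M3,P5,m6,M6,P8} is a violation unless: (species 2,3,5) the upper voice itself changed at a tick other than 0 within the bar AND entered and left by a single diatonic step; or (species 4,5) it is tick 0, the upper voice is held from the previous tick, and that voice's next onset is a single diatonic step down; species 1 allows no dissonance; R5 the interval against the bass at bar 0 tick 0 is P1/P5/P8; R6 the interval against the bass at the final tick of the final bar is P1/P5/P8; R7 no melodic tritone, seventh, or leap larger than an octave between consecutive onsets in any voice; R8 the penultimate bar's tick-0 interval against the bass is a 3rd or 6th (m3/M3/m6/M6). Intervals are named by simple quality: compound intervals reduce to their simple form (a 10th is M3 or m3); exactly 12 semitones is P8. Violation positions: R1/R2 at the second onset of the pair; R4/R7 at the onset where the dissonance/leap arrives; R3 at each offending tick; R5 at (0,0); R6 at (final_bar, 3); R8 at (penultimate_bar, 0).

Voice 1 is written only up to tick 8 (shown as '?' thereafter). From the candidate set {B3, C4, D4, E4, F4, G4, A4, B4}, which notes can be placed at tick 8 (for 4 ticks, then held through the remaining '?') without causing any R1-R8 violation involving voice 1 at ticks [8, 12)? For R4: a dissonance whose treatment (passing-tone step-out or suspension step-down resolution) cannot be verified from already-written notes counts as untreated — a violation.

B3: legal
C4: violates R4
D4: violates R2
E4: violates R4
F4: violates R4,R7
G4: violates R2
A4: violates R4,R7
B4: violates R2

{B3}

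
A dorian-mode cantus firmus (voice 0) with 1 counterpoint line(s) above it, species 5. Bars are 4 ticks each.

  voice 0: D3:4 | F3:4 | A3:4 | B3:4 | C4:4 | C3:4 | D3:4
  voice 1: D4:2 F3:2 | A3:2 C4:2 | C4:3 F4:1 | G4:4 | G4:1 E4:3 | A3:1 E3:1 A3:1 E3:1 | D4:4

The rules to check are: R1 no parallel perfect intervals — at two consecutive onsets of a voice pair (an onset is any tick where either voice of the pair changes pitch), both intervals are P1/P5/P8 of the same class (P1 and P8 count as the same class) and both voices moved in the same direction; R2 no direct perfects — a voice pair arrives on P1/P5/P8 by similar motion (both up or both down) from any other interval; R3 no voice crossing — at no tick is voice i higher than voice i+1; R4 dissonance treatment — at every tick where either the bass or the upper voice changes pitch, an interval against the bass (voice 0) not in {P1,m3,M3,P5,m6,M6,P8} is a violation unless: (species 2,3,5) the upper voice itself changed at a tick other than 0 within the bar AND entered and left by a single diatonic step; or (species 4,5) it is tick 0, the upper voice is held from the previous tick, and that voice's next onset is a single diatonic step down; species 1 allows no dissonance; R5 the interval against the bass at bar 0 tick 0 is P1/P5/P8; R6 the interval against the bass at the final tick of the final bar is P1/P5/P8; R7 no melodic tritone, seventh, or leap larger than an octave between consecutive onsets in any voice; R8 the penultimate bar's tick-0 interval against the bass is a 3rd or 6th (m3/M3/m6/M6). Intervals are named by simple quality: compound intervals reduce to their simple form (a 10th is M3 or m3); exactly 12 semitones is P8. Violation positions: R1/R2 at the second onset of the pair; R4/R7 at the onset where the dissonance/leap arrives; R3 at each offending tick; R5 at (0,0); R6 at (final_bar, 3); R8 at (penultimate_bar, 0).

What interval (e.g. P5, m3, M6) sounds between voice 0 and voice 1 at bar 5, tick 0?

M6

voice 0=C3 voice 1=A3 -> M6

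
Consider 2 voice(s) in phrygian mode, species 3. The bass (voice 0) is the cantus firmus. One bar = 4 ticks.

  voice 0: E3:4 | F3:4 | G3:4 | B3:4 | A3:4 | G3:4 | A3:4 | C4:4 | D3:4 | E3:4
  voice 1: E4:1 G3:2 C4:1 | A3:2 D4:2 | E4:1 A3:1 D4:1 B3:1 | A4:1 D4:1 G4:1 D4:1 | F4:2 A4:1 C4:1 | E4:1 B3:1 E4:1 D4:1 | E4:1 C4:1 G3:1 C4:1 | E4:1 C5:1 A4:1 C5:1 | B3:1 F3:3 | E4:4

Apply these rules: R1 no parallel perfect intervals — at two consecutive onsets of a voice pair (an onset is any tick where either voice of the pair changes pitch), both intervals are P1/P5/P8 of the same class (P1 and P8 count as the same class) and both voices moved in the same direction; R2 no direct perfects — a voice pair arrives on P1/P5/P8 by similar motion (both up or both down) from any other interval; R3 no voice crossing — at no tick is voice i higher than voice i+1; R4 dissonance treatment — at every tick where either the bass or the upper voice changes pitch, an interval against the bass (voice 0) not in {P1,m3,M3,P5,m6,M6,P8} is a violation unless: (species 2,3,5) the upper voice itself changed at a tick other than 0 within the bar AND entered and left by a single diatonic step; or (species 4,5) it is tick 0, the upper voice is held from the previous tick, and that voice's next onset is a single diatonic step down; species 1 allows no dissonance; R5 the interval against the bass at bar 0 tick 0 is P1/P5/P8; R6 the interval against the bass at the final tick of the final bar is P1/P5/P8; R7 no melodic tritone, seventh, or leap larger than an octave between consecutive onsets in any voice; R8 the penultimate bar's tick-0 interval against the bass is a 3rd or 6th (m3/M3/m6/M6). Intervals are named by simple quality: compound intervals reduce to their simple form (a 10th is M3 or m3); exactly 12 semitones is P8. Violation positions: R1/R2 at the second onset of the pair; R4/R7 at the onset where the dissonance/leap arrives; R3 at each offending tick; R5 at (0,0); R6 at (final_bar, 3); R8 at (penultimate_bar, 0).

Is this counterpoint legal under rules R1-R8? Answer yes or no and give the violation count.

bar 0: v0=E3 v1=E4 (P8)
bar 1: v0=F3 v1=A3 (M3)
bar 2: v0=G3 v1=E4 (M6)
bar 3: v0=B3 v1=A4 (m7)
bar 4: v0=A3 v1=F4 (m6)
bar 5: v0=G3 v1=E4 (M6)
bar 6: v0=A3 v1=E4 (P5)
bar 7: v0=C4 v1=E4 (M3)
bar 8: v0=D3 v1=B3 (M6)
bar 9: v0=E3 v1=E4 (P8)
  R4 @ bar2.1: G3/A3 M2 untreated
  R4 @ bar3.0: B3/A4 m7 untreated
  R7 @ bar3.0: B3->A4 leap 10st
  R1 @ bar6.0: G3/D4 P5 -> A3/E4 P5 similar
  R3 @ bar6.2: A3 above G3
  R4 @ bar6.2: A3/G3 M2 untreated
  R7 @ bar8.0: C4->D3 leap 10st
  R7 @ bar8.0: C5->B3 leap 13st
  R7 @ bar8.1: B3->F3 leap 6st
  R2 @ bar9.0: D3/F3 m3 -> E3/E4 P8 similar
  R7 @ bar9.0: F3->E4 leap 11st

No (11 violations)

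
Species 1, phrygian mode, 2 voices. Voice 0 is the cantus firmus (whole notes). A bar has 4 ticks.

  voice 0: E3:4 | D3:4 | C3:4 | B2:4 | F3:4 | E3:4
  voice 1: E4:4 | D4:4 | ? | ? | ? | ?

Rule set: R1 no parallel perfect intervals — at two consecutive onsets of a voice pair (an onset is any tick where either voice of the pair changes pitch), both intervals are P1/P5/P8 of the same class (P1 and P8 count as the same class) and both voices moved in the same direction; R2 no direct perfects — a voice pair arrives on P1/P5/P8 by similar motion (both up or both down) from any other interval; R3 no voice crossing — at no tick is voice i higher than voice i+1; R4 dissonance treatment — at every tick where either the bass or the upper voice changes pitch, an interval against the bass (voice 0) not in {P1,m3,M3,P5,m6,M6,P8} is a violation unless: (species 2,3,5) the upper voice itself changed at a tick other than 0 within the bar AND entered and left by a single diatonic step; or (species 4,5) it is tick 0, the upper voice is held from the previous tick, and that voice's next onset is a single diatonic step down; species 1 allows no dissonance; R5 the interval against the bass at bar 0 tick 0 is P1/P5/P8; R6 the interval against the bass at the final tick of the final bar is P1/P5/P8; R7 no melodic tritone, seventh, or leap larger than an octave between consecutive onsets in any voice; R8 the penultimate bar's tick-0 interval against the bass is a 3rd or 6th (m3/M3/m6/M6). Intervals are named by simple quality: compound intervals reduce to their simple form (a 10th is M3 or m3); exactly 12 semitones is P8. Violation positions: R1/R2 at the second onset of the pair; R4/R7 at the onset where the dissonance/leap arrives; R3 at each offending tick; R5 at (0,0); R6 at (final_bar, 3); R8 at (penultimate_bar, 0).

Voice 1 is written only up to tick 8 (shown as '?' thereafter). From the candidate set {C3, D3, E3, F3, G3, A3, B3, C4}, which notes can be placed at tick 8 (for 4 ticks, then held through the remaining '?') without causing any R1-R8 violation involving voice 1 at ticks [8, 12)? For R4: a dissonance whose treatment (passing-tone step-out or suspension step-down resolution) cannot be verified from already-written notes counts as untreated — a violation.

{A3}

C3: violates R1,R7
D3: violates R4
E3: violates R7
F3: violates R4
G3: violates R2
A3: legal
B3: violates R4
C4: violates R1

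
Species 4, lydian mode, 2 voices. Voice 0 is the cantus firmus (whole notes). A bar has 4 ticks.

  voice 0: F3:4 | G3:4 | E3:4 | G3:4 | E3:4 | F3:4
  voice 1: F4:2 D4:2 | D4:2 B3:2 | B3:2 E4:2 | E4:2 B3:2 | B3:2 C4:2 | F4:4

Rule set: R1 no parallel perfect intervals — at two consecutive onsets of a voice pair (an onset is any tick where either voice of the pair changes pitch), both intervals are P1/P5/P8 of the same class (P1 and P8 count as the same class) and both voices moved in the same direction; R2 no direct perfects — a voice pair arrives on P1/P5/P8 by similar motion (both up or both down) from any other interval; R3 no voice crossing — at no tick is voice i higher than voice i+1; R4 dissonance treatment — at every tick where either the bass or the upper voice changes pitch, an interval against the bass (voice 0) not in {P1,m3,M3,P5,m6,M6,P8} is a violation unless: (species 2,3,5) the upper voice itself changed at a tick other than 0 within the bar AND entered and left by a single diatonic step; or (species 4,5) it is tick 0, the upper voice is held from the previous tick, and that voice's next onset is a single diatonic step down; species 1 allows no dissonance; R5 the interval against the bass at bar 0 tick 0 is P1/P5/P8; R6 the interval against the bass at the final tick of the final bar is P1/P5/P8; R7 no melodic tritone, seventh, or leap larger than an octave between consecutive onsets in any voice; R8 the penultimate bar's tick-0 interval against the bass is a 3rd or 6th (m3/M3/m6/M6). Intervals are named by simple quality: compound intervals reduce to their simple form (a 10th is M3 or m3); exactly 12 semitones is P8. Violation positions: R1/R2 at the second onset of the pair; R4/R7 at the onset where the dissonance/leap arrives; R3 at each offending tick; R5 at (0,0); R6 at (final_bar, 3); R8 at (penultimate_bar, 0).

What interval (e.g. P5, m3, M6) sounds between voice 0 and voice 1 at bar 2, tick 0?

P5

voice 0=E3 voice 1=B3 -> P5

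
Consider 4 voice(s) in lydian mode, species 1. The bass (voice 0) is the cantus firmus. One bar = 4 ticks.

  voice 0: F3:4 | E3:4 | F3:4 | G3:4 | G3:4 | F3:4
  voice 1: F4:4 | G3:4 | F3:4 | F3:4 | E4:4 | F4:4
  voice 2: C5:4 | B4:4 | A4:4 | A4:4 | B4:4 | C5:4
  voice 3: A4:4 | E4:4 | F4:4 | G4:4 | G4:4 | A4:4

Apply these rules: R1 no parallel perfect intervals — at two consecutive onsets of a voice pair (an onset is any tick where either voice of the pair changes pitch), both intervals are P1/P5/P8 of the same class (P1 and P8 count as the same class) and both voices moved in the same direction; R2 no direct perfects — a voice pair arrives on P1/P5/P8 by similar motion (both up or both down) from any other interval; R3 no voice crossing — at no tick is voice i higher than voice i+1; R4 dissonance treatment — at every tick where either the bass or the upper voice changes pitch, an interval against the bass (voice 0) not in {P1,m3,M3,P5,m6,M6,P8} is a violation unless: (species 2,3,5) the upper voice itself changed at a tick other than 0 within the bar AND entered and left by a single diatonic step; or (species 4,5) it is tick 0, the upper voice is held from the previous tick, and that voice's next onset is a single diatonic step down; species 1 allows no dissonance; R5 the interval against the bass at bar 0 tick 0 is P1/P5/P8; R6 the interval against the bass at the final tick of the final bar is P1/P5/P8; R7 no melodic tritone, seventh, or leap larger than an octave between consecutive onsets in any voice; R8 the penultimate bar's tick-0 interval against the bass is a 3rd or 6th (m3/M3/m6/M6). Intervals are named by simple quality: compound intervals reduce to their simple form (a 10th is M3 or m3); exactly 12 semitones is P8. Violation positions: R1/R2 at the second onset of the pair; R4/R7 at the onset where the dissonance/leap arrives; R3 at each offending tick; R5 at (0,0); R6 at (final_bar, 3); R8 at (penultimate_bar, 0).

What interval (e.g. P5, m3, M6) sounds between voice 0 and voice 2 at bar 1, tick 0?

P5

voice 0=E3 voice 2=B4 -> P5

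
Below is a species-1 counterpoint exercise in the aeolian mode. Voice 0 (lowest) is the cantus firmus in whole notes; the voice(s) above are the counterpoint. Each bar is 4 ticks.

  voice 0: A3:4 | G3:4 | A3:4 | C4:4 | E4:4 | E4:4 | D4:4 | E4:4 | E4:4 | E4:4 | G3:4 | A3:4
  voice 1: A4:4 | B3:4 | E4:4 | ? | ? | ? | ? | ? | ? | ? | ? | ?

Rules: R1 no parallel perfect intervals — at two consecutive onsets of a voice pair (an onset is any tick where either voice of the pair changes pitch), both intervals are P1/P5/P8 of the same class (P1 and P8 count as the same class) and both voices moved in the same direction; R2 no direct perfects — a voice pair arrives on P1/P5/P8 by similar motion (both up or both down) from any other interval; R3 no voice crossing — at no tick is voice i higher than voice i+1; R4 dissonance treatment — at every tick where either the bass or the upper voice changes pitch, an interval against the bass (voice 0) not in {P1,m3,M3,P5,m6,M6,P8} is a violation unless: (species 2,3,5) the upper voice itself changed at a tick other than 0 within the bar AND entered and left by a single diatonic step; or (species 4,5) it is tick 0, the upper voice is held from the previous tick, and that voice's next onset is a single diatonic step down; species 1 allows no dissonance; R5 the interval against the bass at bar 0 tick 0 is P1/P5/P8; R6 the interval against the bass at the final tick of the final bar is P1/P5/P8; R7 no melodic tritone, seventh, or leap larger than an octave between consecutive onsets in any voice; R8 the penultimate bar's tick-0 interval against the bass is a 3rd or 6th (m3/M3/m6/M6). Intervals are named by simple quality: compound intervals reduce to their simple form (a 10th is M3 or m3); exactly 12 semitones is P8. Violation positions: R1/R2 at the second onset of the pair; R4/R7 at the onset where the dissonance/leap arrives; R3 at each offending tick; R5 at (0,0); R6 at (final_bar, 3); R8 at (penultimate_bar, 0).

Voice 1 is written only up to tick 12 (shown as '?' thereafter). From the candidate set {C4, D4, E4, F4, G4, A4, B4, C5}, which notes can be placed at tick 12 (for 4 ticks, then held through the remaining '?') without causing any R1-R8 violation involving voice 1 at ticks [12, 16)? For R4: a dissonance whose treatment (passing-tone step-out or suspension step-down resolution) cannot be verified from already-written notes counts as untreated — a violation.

C4: legal
D4: violates R4
E4: legal
F4: violates R4
G4: violates R1
A4: legal
B4: violates R4
C5: violates R2

{A4, C4, E4}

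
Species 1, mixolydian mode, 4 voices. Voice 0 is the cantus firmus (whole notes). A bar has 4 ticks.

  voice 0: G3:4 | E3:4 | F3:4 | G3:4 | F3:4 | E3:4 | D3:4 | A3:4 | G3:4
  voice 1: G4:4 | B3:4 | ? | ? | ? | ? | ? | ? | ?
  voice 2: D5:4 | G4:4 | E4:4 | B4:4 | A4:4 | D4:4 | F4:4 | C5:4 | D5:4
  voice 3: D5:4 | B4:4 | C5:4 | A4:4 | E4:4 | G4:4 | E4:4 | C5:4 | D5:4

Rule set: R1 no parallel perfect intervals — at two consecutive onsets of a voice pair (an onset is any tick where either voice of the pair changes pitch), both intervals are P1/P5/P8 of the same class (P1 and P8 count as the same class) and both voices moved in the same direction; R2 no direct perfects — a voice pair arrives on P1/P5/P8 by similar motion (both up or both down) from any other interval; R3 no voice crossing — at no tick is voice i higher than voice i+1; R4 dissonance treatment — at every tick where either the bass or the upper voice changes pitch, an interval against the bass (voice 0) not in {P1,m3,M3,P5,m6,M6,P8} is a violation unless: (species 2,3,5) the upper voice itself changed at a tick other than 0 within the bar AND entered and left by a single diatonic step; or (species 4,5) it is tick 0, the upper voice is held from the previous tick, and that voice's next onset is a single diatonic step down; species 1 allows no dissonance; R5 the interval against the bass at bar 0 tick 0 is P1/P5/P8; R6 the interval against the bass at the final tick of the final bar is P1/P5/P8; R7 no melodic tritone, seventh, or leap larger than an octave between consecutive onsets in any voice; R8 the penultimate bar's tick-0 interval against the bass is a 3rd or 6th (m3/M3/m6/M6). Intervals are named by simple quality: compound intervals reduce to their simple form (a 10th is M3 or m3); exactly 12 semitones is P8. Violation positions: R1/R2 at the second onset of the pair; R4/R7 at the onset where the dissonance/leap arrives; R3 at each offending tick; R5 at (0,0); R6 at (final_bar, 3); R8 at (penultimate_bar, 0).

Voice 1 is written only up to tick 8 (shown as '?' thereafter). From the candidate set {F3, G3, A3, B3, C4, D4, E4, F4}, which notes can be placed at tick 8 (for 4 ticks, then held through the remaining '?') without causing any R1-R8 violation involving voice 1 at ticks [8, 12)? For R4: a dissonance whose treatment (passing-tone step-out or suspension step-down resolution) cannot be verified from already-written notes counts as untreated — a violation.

{D4}

F3: violates R7
G3: violates R4
A3: violates R2
B3: violates R4
C4: violates R1
D4: legal
E4: violates R4
F4: violates R2,R3,R7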